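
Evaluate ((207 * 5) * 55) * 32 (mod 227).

207 * 5 = 1035 ≡ 127 (mod 227)
127 * 55 = 6985 ≡ 175 (mod 227)
175 * 32 = 5600 ≡ 152 (mod 227)

152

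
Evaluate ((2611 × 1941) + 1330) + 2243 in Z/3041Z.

2611 × 1941 = 5067951 ≡ 1645 (mod 3041)
1645 + 1330 = 2975
2975 + 2243 = 5218 ≡ 2177 (mod 3041)

2177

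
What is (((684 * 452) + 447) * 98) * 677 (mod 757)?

217

684 * 452 = 309168 ≡ 312 (mod 757)
312 + 447 = 759 ≡ 2 (mod 757)
2 * 98 = 196
196 * 677 = 132692 ≡ 217 (mod 757)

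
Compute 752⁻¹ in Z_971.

368

971 = 1×752 + 219
752 = 3×219 + 95
219 = 2×95 + 29
95 = 3×29 + 8
29 = 3×8 + 5
8 = 1×5 + 3
5 = 1×3 + 2
3 = 1×2 + 1
2 = 2×1 + 0
gcd(752, 971) = 1, so the inverse exists.
Bézout: 1 = −285×971 + 368×752.
So 752⁻¹ ≡ 368 (mod 971).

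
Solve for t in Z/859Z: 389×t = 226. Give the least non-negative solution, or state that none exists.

gcd(389, 859) = 1, so a unique solution mod 859 exists.
389⁻¹ ≡ 53 (mod 859).
t ≡ 53×226 ≡ 811 (mod 859).

811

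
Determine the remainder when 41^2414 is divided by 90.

61

41^1 ≡ 41 (mod 90)
41^2 ≡ 41^2 = 1681 ≡ 61 (mod 90)
41^4 ≡ 61^2 = 3721 ≡ 31 (mod 90)
41^8 ≡ 31^2 = 961 ≡ 61 (mod 90)
41^16 ≡ 61^2 = 3721 ≡ 31 (mod 90)
41^32 ≡ 31^2 = 961 ≡ 61 (mod 90)
41^64 ≡ 61^2 = 3721 ≡ 31 (mod 90)
41^128 ≡ 31^2 = 961 ≡ 61 (mod 90)
41^256 ≡ 61^2 = 3721 ≡ 31 (mod 90)
41^512 ≡ 31^2 = 961 ≡ 61 (mod 90)
41^1024 ≡ 61^2 = 3721 ≡ 31 (mod 90)
41^2048 ≡ 31^2 = 961 ≡ 61 (mod 90)
41^2414 = 41^2048 · 41^256 · 41^64 · 41^32 · 41^8 · 41^4 · 41^2 ≡ 61 · 31 · 31 · 61 · 61 · 31 · 61 (mod 90).
Accumulate the product:
61 · 31 = 1891 ≡ 1
1 · 31 = 31
31 · 61 = 1891 ≡ 1
1 · 61 = 61
61 · 31 = 1891 ≡ 1
1 · 61 = 61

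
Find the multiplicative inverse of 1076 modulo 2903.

661

Apply the Euclidean algorithm and back-substitute:
2903 = 2·1076 + 751
1076 = 1·751 + 325
751 = 2·325 + 101
325 = 3·101 + 22
101 = 4·22 + 13
22 = 1·13 + 9
13 = 1·9 + 4
9 = 2·4 + 1
4 = 4·1 + 0
gcd(1076, 2903) = 1, so the inverse exists.
Bézout: 1 = −245·2903 + 661·1076.
So 1076⁻¹ ≡ 661 (mod 2903).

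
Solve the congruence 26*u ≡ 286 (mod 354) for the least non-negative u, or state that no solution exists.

gcd(26, 354) = 2, and 2 | 286, so solutions exist.
Divide through by 2: 13*u mod 177 = 143.
13⁻¹ ≡ 109 (mod 177).
u ≡ 109*143 ≡ 11 (mod 177).
The smallest non-negative solution is u = 11.

11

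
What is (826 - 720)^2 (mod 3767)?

3702

826 - 720 = 106
(106)^2 ≡ 3702 (mod 3767)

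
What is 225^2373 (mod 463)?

55

Compute successive squares:
2373 in binary is 100101000101, i.e. 2373 = 2048 + 256 + 64 + 4 + 1.
225^1 ≡ 225 (mod 463)
225^2 ≡ 225^2 = 50625 ≡ 158 (mod 463)
225^4 ≡ 158^2 = 24964 ≡ 425 (mod 463)
225^8 ≡ 425^2 = 180625 ≡ 55 (mod 463)
225^16 ≡ 55^2 = 3025 ≡ 247 (mod 463)
225^32 ≡ 247^2 = 61009 ≡ 356 (mod 463)
225^64 ≡ 356^2 = 126736 ≡ 337 (mod 463)
225^128 ≡ 337^2 = 113569 ≡ 134 (mod 463)
225^256 ≡ 134^2 = 17956 ≡ 362 (mod 463)
225^512 ≡ 362^2 = 131044 ≡ 15 (mod 463)
225^1024 ≡ 15^2 = 225 (mod 463)
225^2048 ≡ 225^2 = 50625 ≡ 158 (mod 463)
225^2373 = 225^2048 × 225^256 × 225^64 × 225^4 × 225^1 ≡ 158 × 362 × 337 × 425 × 225 (mod 463).
Accumulate the product:
158 × 362 = 57196 ≡ 247
247 × 337 = 83239 ≡ 362
362 × 425 = 153850 ≡ 134
134 × 225 = 30150 ≡ 55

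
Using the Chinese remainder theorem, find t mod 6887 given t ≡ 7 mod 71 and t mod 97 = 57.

71⁻¹ mod 97: 71·41 ≡ 1 (mod 97), so 71⁻¹ ≡ 41.
t = 7 + 71·((57 − 7)·41 mod 97) = 7 + 71·13 = 930.

930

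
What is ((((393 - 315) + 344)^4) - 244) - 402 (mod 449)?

393 - 315 = 78
78 + 344 = 422
(422)^4 ≡ 274 (mod 449)
274 - 244 = 30
30 - 402 = -372 ≡ 77 (mod 449)

77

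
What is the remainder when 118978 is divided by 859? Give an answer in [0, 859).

436

118978 = 138·859 + 436, so 118978 ≡ 436 (mod 859).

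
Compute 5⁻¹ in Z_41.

33

41 = 8×5 + 1
5 = 5×1 + 0
gcd(5, 41) = 1, so the inverse exists.
Back-substitute for 1:
1 = 1×41 − 8×5
So 5⁻¹ ≡ −8 ≡ 33 (mod 41).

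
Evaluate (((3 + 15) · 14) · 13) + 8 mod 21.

8

3 + 15 = 18
18 · 14 = 252 ≡ 0 (mod 21)
0 · 13 = 0
0 + 8 = 8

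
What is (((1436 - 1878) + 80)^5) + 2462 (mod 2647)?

1450

1436 - 1878 = -442 ≡ 2205 (mod 2647)
2205 + 80 = 2285
(2285)^5 ≡ 1635 (mod 2647)
1635 + 2462 = 4097 ≡ 1450 (mod 2647)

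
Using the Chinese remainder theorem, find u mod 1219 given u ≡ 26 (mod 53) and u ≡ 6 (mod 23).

53⁻¹ mod 23: 53·10 ≡ 1 (mod 23), so 53⁻¹ ≡ 10.
u = 26 + 53·((6 − 26)·10 mod 23) = 26 + 53·7 = 397.
Check: 397 mod 53 = 26, 397 mod 23 = 6. ✓

397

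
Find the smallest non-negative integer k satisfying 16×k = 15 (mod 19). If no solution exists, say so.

gcd(16, 19) = 1, so a unique solution mod 19 exists.
16⁻¹ ≡ 6 (mod 19).
k ≡ 6×15 ≡ 14 (mod 19).

14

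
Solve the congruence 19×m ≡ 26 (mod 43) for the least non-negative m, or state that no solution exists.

gcd(19, 43) = 1, so a unique solution mod 43 exists.
19⁻¹ ≡ 34 (mod 43).
m ≡ 34×26 ≡ 24 (mod 43).

24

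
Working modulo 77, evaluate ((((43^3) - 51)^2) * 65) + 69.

71

(43)^3 ≡ 43 (mod 77)
43 - 51 = -8 ≡ 69 (mod 77)
(69)^2 ≡ 64 (mod 77)
64 * 65 = 4160 ≡ 2 (mod 77)
2 + 69 = 71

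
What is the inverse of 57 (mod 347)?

Run the extended Euclidean algorithm:
347 = 6*57 + 5
57 = 11*5 + 2
5 = 2*2 + 1
2 = 2*1 + 0
gcd(57, 347) = 1, so the inverse exists.
Bézout: 1 = 23*347 − 140*57.
So 57⁻¹ ≡ −140 ≡ 207 (mod 347).

207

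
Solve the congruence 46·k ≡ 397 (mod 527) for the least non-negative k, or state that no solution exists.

gcd(46, 527) = 1, so a unique solution mod 527 exists.
46⁻¹ ≡ 401 (mod 527).
k ≡ 401·397 ≡ 43 (mod 527).

43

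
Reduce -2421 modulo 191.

-2421 = -13×191 + 62, so -2421 ≡ 62 (mod 191).

62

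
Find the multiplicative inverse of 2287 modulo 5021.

483

Run the extended Euclidean algorithm:
5021 = 2·2287 + 447
2287 = 5·447 + 52
447 = 8·52 + 31
52 = 1·31 + 21
31 = 1·21 + 10
21 = 2·10 + 1
10 = 10·1 + 0
gcd(2287, 5021) = 1, so the inverse exists.
Bézout: 1 = −220·5021 + 483·2287.
So 2287⁻¹ ≡ 483 (mod 5021).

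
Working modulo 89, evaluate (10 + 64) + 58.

43

10 + 64 = 74
74 + 58 = 132 ≡ 43 (mod 89)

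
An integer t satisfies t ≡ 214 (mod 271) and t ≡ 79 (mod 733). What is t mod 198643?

60918

271⁻¹ mod 733: 271*449 ≡ 1 (mod 733), so 271⁻¹ ≡ 449.
t = 214 + 271*((79 − 214)*449 mod 733) = 214 + 271*224 = 60918.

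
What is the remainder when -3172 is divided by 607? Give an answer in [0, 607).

470

-3172 = -6×607 + 470, so -3172 ≡ 470 (mod 607).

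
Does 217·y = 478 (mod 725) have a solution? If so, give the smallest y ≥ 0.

59

gcd(217, 725) = 1, so a unique solution mod 725 exists.
217⁻¹ ≡ 578 (mod 725).
y ≡ 578·478 ≡ 59 (mod 725).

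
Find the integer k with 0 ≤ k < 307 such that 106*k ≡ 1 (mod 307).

Apply the Euclidean algorithm and back-substitute:
307 = 2·106 + 95
106 = 1·95 + 11
95 = 8·11 + 7
11 = 1·7 + 4
7 = 1·4 + 3
4 = 1·3 + 1
3 = 3·1 + 0
gcd(106, 307) = 1, so the inverse exists.
Back-substitute for 1:
1 = 1·4 − 1·3
  = −1·7 + 2·4
  = 2·11 − 3·7
  = −3·95 + 26·11
  = 26·106 − 29·95
  = −29·307 + 84·106
So 106⁻¹ ≡ 84 (mod 307).

84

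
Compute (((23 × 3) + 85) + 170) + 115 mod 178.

23 × 3 = 69
69 + 85 = 154
154 + 170 = 324 ≡ 146 (mod 178)
146 + 115 = 261 ≡ 83 (mod 178)

83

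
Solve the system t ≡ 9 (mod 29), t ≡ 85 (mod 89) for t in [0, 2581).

1865

29⁻¹ mod 89: 29·43 ≡ 1 (mod 89), so 29⁻¹ ≡ 43.
t = 9 + 29·((85 − 9)·43 mod 89) = 9 + 29·64 = 1865.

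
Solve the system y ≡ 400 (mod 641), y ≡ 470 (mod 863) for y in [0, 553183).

641⁻¹ mod 863: 641*276 ≡ 1 (mod 863), so 641⁻¹ ≡ 276.
y = 400 + 641*((470 − 400)*276 mod 863) = 400 + 641*334 = 214494.

214494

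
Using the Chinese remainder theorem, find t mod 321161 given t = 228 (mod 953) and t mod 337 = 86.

953⁻¹ mod 337: 953·122 ≡ 1 (mod 337), so 953⁻¹ ≡ 122.
t = 228 + 953·((86 − 228)·122 mod 337) = 228 + 953·200 = 190828.

190828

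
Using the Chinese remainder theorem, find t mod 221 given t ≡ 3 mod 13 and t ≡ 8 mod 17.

13⁻¹ mod 17: 13*4 ≡ 1 (mod 17), so 13⁻¹ ≡ 4.
t = 3 + 13*((8 − 3)*4 mod 17) = 3 + 13*3 = 42.

42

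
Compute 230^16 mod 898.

230^1 ≡ 230 (mod 898)
230^2 ≡ 230^2 = 52900 ≡ 816 (mod 898)
230^4 ≡ 816^2 = 665856 ≡ 438 (mod 898)
230^8 ≡ 438^2 = 191844 ≡ 570 (mod 898)
230^16 ≡ 570^2 = 324900 ≡ 722 (mod 898)
So 230^16 ≡ 722 (mod 898).

722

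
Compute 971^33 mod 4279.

93

33 in binary is 100001, i.e. 33 = 32 + 1.
971^1 ≡ 971 (mod 4279)
971^2 ≡ 971^2 = 942841 ≡ 1461 (mod 4279)
971^4 ≡ 1461^2 = 2134521 ≡ 3579 (mod 4279)
971^8 ≡ 3579^2 = 12809241 ≡ 2194 (mod 4279)
971^16 ≡ 2194^2 = 4813636 ≡ 4040 (mod 4279)
971^32 ≡ 4040^2 = 16321600 ≡ 1494 (mod 4279)
971^33 = 971^32 · 971^1 ≡ 1494 · 971 (mod 4279).
1494 · 971 = 1450674 ≡ 93 (mod 4279).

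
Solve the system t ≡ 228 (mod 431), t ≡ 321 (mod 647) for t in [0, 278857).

158836

431⁻¹ mod 647: 431×644 ≡ 1 (mod 647), so 431⁻¹ ≡ 644.
t = 228 + 431×((321 − 228)×644 mod 647) = 228 + 431×368 = 158836.
Check: 158836 mod 431 = 228, 158836 mod 647 = 321. ✓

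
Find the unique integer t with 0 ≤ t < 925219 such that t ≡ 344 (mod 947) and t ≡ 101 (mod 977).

947⁻¹ mod 977: 947·749 ≡ 1 (mod 977), so 947⁻¹ ≡ 749.
t = 344 + 947·((101 − 344)·749 mod 977) = 344 + 947·692 = 655668.

655668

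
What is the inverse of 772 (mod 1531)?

Run the extended Euclidean algorithm:
1531 = 1*772 + 759
772 = 1*759 + 13
759 = 58*13 + 5
13 = 2*5 + 3
5 = 1*3 + 2
3 = 1*2 + 1
2 = 2*1 + 0
gcd(772, 1531) = 1, so the inverse exists.
Back-substitute for 1:
1 = 1*3 − 1*2
  = −1*5 + 2*3
  = 2*13 − 5*5
  = −5*759 + 292*13
  = 292*772 − 297*759
  = −297*1531 + 589*772
So 772⁻¹ ≡ 589 (mod 1531).

589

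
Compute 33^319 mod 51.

33

33^1 ≡ 33 (mod 51)
33^2 ≡ 33^2 = 1089 ≡ 18 (mod 51)
33^4 ≡ 18^2 = 324 ≡ 18 (mod 51)
33^8 ≡ 18^2 = 324 ≡ 18 (mod 51)
33^16 ≡ 18^2 = 324 ≡ 18 (mod 51)
33^32 ≡ 18^2 = 324 ≡ 18 (mod 51)
33^64 ≡ 18^2 = 324 ≡ 18 (mod 51)
33^128 ≡ 18^2 = 324 ≡ 18 (mod 51)
33^256 ≡ 18^2 = 324 ≡ 18 (mod 51)
33^319 = 33^256 · 33^32 · 33^16 · 33^8 · 33^4 · 33^2 · 33^1 ≡ 18 · 18 · 18 · 18 · 18 · 18 · 33 (mod 51).
Accumulate the product:
18 · 18 = 324 ≡ 18
18 · 18 = 324 ≡ 18
18 · 18 = 324 ≡ 18
18 · 18 = 324 ≡ 18
18 · 18 = 324 ≡ 18
18 · 33 = 594 ≡ 33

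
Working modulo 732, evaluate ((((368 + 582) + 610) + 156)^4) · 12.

368 + 582 = 950 ≡ 218 (mod 732)
218 + 610 = 828 ≡ 96 (mod 732)
96 + 156 = 252
(252)^4 ≡ 192 (mod 732)
192 · 12 = 2304 ≡ 108 (mod 732)

108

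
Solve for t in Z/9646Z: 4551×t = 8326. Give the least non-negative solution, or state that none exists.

4686

gcd(4551, 9646) = 1, so a unique solution mod 9646 exists.
4551⁻¹ ≡ 8919 (mod 9646).
t ≡ 8919×8326 ≡ 4686 (mod 9646).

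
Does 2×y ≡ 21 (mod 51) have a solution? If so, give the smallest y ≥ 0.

gcd(2, 51) = 1, so a unique solution mod 51 exists.
2⁻¹ ≡ 26 (mod 51).
y ≡ 26×21 ≡ 36 (mod 51).

36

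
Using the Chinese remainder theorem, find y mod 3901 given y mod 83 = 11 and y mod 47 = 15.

1754

83⁻¹ mod 47: 83×17 ≡ 1 (mod 47), so 83⁻¹ ≡ 17.
y = 11 + 83×((15 − 11)×17 mod 47) = 11 + 83×21 = 1754.
Check: 1754 mod 83 = 11, 1754 mod 47 = 15. ✓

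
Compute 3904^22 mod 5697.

3904^1 ≡ 3904 (mod 5697)
3904^2 ≡ 3904^2 = 15241216 ≡ 1741 (mod 5697)
3904^4 ≡ 1741^2 = 3031081 ≡ 277 (mod 5697)
3904^8 ≡ 277^2 = 76729 ≡ 2668 (mod 5697)
3904^16 ≡ 2668^2 = 7118224 ≡ 2671 (mod 5697)
3904^22 = 3904^16 * 3904^4 * 3904^2 ≡ 2671 * 277 * 1741 (mod 5697).
Accumulate the product:
2671 * 277 = 739867 ≡ 4954
4954 * 1741 = 8624914 ≡ 5353

5353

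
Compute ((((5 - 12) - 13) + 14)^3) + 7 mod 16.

15

5 - 12 = -7 ≡ 9 (mod 16)
9 - 13 = -4 ≡ 12 (mod 16)
12 + 14 = 26 ≡ 10 (mod 16)
(10)^3 ≡ 8 (mod 16)
8 + 7 = 15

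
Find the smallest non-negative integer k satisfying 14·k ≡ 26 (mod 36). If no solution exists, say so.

7

gcd(14, 36) = 2, and 2 | 26, so solutions exist.
Divide through by 2: 7·k ≡ 13 (mod 18).
7⁻¹ ≡ 13 (mod 18).
k ≡ 13·13 ≡ 7 (mod 18).
The smallest non-negative solution is k = 7.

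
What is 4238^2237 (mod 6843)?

Compute successive squares:
2237 in binary is 100010111101, i.e. 2237 = 2048 + 128 + 32 + 16 + 8 + 4 + 1.
4238^1 ≡ 4238 (mod 6843)
4238^2 ≡ 4238^2 = 17960644 ≡ 4612 (mod 6843)
4238^4 ≡ 4612^2 = 21270544 ≡ 2500 (mod 6843)
4238^8 ≡ 2500^2 = 6250000 ≡ 2341 (mod 6843)
4238^16 ≡ 2341^2 = 5480281 ≡ 5881 (mod 6843)
4238^32 ≡ 5881^2 = 34586161 ≡ 1639 (mod 6843)
4238^64 ≡ 1639^2 = 2686321 ≡ 3865 (mod 6843)
4238^128 ≡ 3865^2 = 14938225 ≡ 6799 (mod 6843)
4238^256 ≡ 6799^2 = 46226401 ≡ 1936 (mod 6843)
4238^512 ≡ 1936^2 = 3748096 ≡ 4975 (mod 6843)
4238^1024 ≡ 4975^2 = 24750625 ≡ 6337 (mod 6843)
4238^2048 ≡ 6337^2 = 40157569 ≡ 2845 (mod 6843)
4238^2237 = 4238^2048 * 4238^128 * 4238^32 * 4238^16 * 4238^8 * 4238^4 * 4238^1 ≡ 2845 * 6799 * 1639 * 5881 * 2341 * 2500 * 4238 (mod 6843).
Accumulate the product:
2845 * 6799 = 19343155 ≡ 4837
4837 * 1639 = 7927843 ≡ 3649
3649 * 5881 = 21459769 ≡ 121
121 * 2341 = 283261 ≡ 2698
2698 * 2500 = 6745000 ≡ 4645
4645 * 4238 = 19685510 ≡ 5042

5042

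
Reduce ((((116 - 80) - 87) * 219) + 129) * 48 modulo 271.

156

116 - 80 = 36
36 - 87 = -51 ≡ 220 (mod 271)
220 * 219 = 48180 ≡ 213 (mod 271)
213 + 129 = 342 ≡ 71 (mod 271)
71 * 48 = 3408 ≡ 156 (mod 271)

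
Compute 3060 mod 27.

9

3060 = 113×27 + 9, so 3060 ≡ 9 (mod 27).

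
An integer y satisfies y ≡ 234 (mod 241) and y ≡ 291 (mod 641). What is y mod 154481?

145798

241⁻¹ mod 641: 241·258 ≡ 1 (mod 641), so 241⁻¹ ≡ 258.
y = 234 + 241·((291 − 234)·258 mod 641) = 234 + 241·604 = 145798.
Check: 145798 mod 241 = 234, 145798 mod 641 = 291. ✓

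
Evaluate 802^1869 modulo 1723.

1869 in binary is 11101001101, i.e. 1869 = 1024 + 512 + 256 + 64 + 8 + 4 + 1.
802^1 ≡ 802 (mod 1723)
802^2 ≡ 802^2 = 643204 ≡ 525 (mod 1723)
802^4 ≡ 525^2 = 275625 ≡ 1668 (mod 1723)
802^8 ≡ 1668^2 = 2782224 ≡ 1302 (mod 1723)
802^16 ≡ 1302^2 = 1695204 ≡ 1495 (mod 1723)
802^32 ≡ 1495^2 = 2235025 ≡ 294 (mod 1723)
802^64 ≡ 294^2 = 86436 ≡ 286 (mod 1723)
802^128 ≡ 286^2 = 81796 ≡ 815 (mod 1723)
802^256 ≡ 815^2 = 664225 ≡ 870 (mod 1723)
802^512 ≡ 870^2 = 756900 ≡ 503 (mod 1723)
802^1024 ≡ 503^2 = 253009 ≡ 1451 (mod 1723)
802^1869 = 802^1024 · 802^512 · 802^256 · 802^64 · 802^8 · 802^4 · 802^1 ≡ 1451 · 503 · 870 · 286 · 1302 · 1668 · 802 (mod 1723).
Accumulate the product:
1451 · 503 = 729853 ≡ 1024
1024 · 870 = 890880 ≡ 89
89 · 286 = 25454 ≡ 1332
1332 · 1302 = 1734264 ≡ 926
926 · 1668 = 1544568 ≡ 760
760 · 802 = 609520 ≡ 1301

1301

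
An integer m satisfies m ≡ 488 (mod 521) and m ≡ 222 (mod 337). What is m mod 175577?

521⁻¹ mod 337: 521×174 ≡ 1 (mod 337), so 521⁻¹ ≡ 174.
m = 488 + 521×((222 − 488)×174 mod 337) = 488 + 521×222 = 116150.
Check: 116150 mod 521 = 488, 116150 mod 337 = 222. ✓

116150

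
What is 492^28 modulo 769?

750

492^1 ≡ 492 (mod 769)
492^2 ≡ 492^2 = 242064 ≡ 598 (mod 769)
492^4 ≡ 598^2 = 357604 ≡ 19 (mod 769)
492^8 ≡ 19^2 = 361 (mod 769)
492^16 ≡ 361^2 = 130321 ≡ 360 (mod 769)
492^28 = 492^16 · 492^8 · 492^4 ≡ 360 · 361 · 19 (mod 769).
Accumulate the product:
360 · 361 = 129960 ≡ 768
768 · 19 = 14592 ≡ 750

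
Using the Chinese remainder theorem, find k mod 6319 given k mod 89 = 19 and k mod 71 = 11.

3490

89⁻¹ mod 71: 89·4 ≡ 1 (mod 71), so 89⁻¹ ≡ 4.
k = 19 + 89·((11 − 19)·4 mod 71) = 19 + 89·39 = 3490.
Check: 3490 mod 89 = 19, 3490 mod 71 = 11. ✓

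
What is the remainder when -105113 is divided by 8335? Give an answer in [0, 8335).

-105113 = -13×8335 + 3242, so -105113 ≡ 3242 (mod 8335).

3242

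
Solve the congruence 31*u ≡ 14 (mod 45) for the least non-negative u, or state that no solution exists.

gcd(31, 45) = 1, so a unique solution mod 45 exists.
31⁻¹ ≡ 16 (mod 45).
u ≡ 16*14 ≡ 44 (mod 45).

44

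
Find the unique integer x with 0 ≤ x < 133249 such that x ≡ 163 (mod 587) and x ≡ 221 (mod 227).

587⁻¹ mod 227: 587·99 ≡ 1 (mod 227), so 587⁻¹ ≡ 99.
x = 163 + 587·((221 − 163)·99 mod 227) = 163 + 587·67 = 39492.

39492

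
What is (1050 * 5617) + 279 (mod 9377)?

9373

1050 * 5617 = 5897850 ≡ 9094 (mod 9377)
9094 + 279 = 9373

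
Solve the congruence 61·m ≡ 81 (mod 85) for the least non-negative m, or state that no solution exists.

gcd(61, 85) = 1, so a unique solution mod 85 exists.
61⁻¹ ≡ 46 (mod 85).
m ≡ 46·81 ≡ 71 (mod 85).

71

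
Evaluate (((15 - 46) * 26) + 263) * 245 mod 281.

159

15 - 46 = -31 ≡ 250 (mod 281)
250 * 26 = 6500 ≡ 37 (mod 281)
37 + 263 = 300 ≡ 19 (mod 281)
19 * 245 = 4655 ≡ 159 (mod 281)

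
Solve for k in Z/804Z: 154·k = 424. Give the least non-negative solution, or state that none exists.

gcd(154, 804) = 2, and 2 | 424, so solutions exist.
Divide through by 2: 77·k ≡ 212 mod 402.
77⁻¹ ≡ 47 (mod 402).
k ≡ 47·212 ≡ 316 (mod 402).
The smallest non-negative solution is k = 316.

316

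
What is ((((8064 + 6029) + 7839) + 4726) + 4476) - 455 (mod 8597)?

8064 + 6029 = 14093 ≡ 5496 (mod 8597)
5496 + 7839 = 13335 ≡ 4738 (mod 8597)
4738 + 4726 = 9464 ≡ 867 (mod 8597)
867 + 4476 = 5343
5343 - 455 = 4888

4888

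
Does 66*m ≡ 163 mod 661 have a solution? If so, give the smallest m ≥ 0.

353

gcd(66, 661) = 1, so a unique solution mod 661 exists.
66⁻¹ ≡ 651 (mod 661).
m ≡ 651*163 ≡ 353 (mod 661).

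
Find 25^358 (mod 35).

By square-and-multiply:
25^1 ≡ 25 (mod 35)
25^2 ≡ 25^2 = 625 ≡ 30 (mod 35)
25^4 ≡ 30^2 = 900 ≡ 25 (mod 35)
25^8 ≡ 25^2 = 625 ≡ 30 (mod 35)
25^16 ≡ 30^2 = 900 ≡ 25 (mod 35)
25^32 ≡ 25^2 = 625 ≡ 30 (mod 35)
25^64 ≡ 30^2 = 900 ≡ 25 (mod 35)
25^128 ≡ 25^2 = 625 ≡ 30 (mod 35)
25^256 ≡ 30^2 = 900 ≡ 25 (mod 35)
25^358 = 25^256 × 25^64 × 25^32 × 25^4 × 25^2 ≡ 25 × 25 × 30 × 25 × 30 (mod 35).
Accumulate the product:
25 × 25 = 625 ≡ 30
30 × 30 = 900 ≡ 25
25 × 25 = 625 ≡ 30
30 × 30 = 900 ≡ 25

25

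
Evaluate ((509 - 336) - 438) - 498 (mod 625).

509 - 336 = 173
173 - 438 = -265 ≡ 360 (mod 625)
360 - 498 = -138 ≡ 487 (mod 625)

487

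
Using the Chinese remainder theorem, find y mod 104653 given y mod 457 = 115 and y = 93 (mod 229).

457⁻¹ mod 229: 457*228 ≡ 1 (mod 229), so 457⁻¹ ≡ 228.
y = 115 + 457*((93 − 115)*228 mod 229) = 115 + 457*22 = 10169.

10169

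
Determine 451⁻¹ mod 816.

427

By the extended Euclidean algorithm:
816 = 1×451 + 365
451 = 1×365 + 86
365 = 4×86 + 21
86 = 4×21 + 2
21 = 10×2 + 1
2 = 2×1 + 0
gcd(451, 816) = 1, so the inverse exists.
Back-substitute for 1:
1 = 1×21 − 10×2
  = −10×86 + 41×21
  = 41×365 − 174×86
  = −174×451 + 215×365
  = 215×816 − 389×451
So 451⁻¹ ≡ −389 ≡ 427 (mod 816).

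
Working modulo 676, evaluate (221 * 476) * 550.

221 * 476 = 105196 ≡ 416 (mod 676)
416 * 550 = 228800 ≡ 312 (mod 676)

312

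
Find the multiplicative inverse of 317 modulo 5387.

2702

5387 = 16×317 + 315
317 = 1×315 + 2
315 = 157×2 + 1
2 = 2×1 + 0
gcd(317, 5387) = 1, so the inverse exists.
Bézout: 1 = 158×5387 − 2685×317.
So 317⁻¹ ≡ −2685 ≡ 2702 (mod 5387).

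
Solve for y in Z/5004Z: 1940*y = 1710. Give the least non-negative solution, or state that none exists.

no solution

gcd(1940, 5004) = 4, and 4 does not divide 1710.
So the congruence has no solution.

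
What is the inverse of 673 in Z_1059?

By the extended Euclidean algorithm:
1059 = 1×673 + 386
673 = 1×386 + 287
386 = 1×287 + 99
287 = 2×99 + 89
99 = 1×89 + 10
89 = 8×10 + 9
10 = 1×9 + 1
9 = 9×1 + 0
gcd(673, 1059) = 1, so the inverse exists.
Back-substitute for 1:
1 = 1×10 − 1×9
  = −1×89 + 9×10
  = 9×99 − 10×89
  = −10×287 + 29×99
  = 29×386 − 39×287
  = −39×673 + 68×386
  = 68×1059 − 107×673
So 673⁻¹ ≡ −107 ≡ 952 (mod 1059).

952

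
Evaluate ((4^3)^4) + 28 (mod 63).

29

(4)^3 ≡ 1 (mod 63)
(1)^4 ≡ 1 (mod 63)
1 + 28 = 29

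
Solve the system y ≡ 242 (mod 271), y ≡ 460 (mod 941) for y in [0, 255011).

271⁻¹ mod 941: 271×816 ≡ 1 (mod 941), so 271⁻¹ ≡ 816.
y = 242 + 271×((460 − 242)×816 mod 941) = 242 + 271×39 = 10811.
Check: 10811 mod 271 = 242, 10811 mod 941 = 460. ✓

10811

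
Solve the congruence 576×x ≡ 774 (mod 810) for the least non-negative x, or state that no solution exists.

gcd(576, 810) = 18, and 18 | 774, so solutions exist.
Divide through by 18: 32×x ≡ 43 (mod 45).
32⁻¹ ≡ 38 (mod 45).
x ≡ 38×43 ≡ 14 (mod 45).
The smallest non-negative solution is x = 14.

14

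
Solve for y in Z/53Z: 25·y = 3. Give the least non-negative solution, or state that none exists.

gcd(25, 53) = 1, so a unique solution mod 53 exists.
25⁻¹ ≡ 17 (mod 53).
y ≡ 17·3 ≡ 51 (mod 53).

51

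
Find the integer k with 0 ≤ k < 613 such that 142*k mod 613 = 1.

177

613 = 4*142 + 45
142 = 3*45 + 7
45 = 6*7 + 3
7 = 2*3 + 1
3 = 3*1 + 0
gcd(142, 613) = 1, so the inverse exists.
Back-substitute for 1:
1 = 1*7 − 2*3
  = −2*45 + 13*7
  = 13*142 − 41*45
  = −41*613 + 177*142
So 142⁻¹ ≡ 177 (mod 613).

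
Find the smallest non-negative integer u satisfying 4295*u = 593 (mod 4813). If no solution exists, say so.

gcd(4295, 4813) = 1, so a unique solution mod 4813 exists.
4295⁻¹ ≡ 2295 (mod 4813).
u ≡ 2295*593 ≡ 3669 (mod 4813).

3669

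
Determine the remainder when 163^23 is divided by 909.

Compute successive squares:
23 in binary is 10111, i.e. 23 = 16 + 4 + 2 + 1.
163^1 ≡ 163 (mod 909)
163^2 ≡ 163^2 = 26569 ≡ 208 (mod 909)
163^4 ≡ 208^2 = 43264 ≡ 541 (mod 909)
163^8 ≡ 541^2 = 292681 ≡ 892 (mod 909)
163^16 ≡ 892^2 = 795664 ≡ 289 (mod 909)
163^23 = 163^16 * 163^4 * 163^2 * 163^1 ≡ 289 * 541 * 208 * 163 (mod 909).
Accumulate the product:
289 * 541 = 156349 ≡ 1
1 * 208 = 208
208 * 163 = 33904 ≡ 271

271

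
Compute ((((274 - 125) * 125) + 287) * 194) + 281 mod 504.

274 - 125 = 149
149 * 125 = 18625 ≡ 481 (mod 504)
481 + 287 = 768 ≡ 264 (mod 504)
264 * 194 = 51216 ≡ 312 (mod 504)
312 + 281 = 593 ≡ 89 (mod 504)

89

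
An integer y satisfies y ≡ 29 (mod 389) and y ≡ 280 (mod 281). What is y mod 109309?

389⁻¹ mod 281: 389*268 ≡ 1 (mod 281), so 389⁻¹ ≡ 268.
y = 29 + 389*((280 − 29)*268 mod 281) = 29 + 389*109 = 42430.

42430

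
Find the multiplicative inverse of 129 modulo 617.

617 = 4×129 + 101
129 = 1×101 + 28
101 = 3×28 + 17
28 = 1×17 + 11
17 = 1×11 + 6
11 = 1×6 + 5
6 = 1×5 + 1
5 = 5×1 + 0
gcd(129, 617) = 1, so the inverse exists.
Bézout: 1 = 23×617 − 110×129.
So 129⁻¹ ≡ −110 ≡ 507 (mod 617).

507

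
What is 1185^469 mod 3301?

2202

1185^1 ≡ 1185 (mod 3301)
1185^2 ≡ 1185^2 = 1404225 ≡ 1300 (mod 3301)
1185^4 ≡ 1300^2 = 1690000 ≡ 3189 (mod 3301)
1185^8 ≡ 3189^2 = 10169721 ≡ 2641 (mod 3301)
1185^16 ≡ 2641^2 = 6974881 ≡ 3169 (mod 3301)
1185^32 ≡ 3169^2 = 10042561 ≡ 919 (mod 3301)
1185^64 ≡ 919^2 = 844561 ≡ 2806 (mod 3301)
1185^128 ≡ 2806^2 = 7873636 ≡ 751 (mod 3301)
1185^256 ≡ 751^2 = 564001 ≡ 2831 (mod 3301)
1185^469 = 1185^256 × 1185^128 × 1185^64 × 1185^16 × 1185^4 × 1185^1 ≡ 2831 × 751 × 2806 × 3169 × 3189 × 1185 (mod 3301).
Accumulate the product:
2831 × 751 = 2126081 ≡ 237
237 × 2806 = 665022 ≡ 1521
1521 × 3169 = 4820049 ≡ 589
589 × 3189 = 1878321 ≡ 52
52 × 1185 = 61620 ≡ 2202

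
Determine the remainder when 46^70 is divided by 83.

64

70 in binary is 1000110, i.e. 70 = 64 + 4 + 2.
46^1 ≡ 46 (mod 83)
46^2 ≡ 46^2 = 2116 ≡ 41 (mod 83)
46^4 ≡ 41^2 = 1681 ≡ 21 (mod 83)
46^8 ≡ 21^2 = 441 ≡ 26 (mod 83)
46^16 ≡ 26^2 = 676 ≡ 12 (mod 83)
46^32 ≡ 12^2 = 144 ≡ 61 (mod 83)
46^64 ≡ 61^2 = 3721 ≡ 69 (mod 83)
46^70 = 46^64 · 46^4 · 46^2 ≡ 69 · 21 · 41 (mod 83).
Accumulate the product:
69 · 21 = 1449 ≡ 38
38 · 41 = 1558 ≡ 64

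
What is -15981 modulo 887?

872

-15981 = -19·887 + 872, so -15981 ≡ 872 (mod 887).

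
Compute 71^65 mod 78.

41

By square-and-multiply:
71^1 ≡ 71 (mod 78)
71^2 ≡ 71^2 = 5041 ≡ 49 (mod 78)
71^4 ≡ 49^2 = 2401 ≡ 61 (mod 78)
71^8 ≡ 61^2 = 3721 ≡ 55 (mod 78)
71^16 ≡ 55^2 = 3025 ≡ 61 (mod 78)
71^32 ≡ 61^2 = 3721 ≡ 55 (mod 78)
71^64 ≡ 55^2 = 3025 ≡ 61 (mod 78)
71^65 = 71^64 · 71^1 ≡ 61 · 71 (mod 78).
61 · 71 = 4331 ≡ 41 (mod 78).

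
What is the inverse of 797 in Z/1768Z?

Run the extended Euclidean algorithm:
1768 = 2×797 + 174
797 = 4×174 + 101
174 = 1×101 + 73
101 = 1×73 + 28
73 = 2×28 + 17
28 = 1×17 + 11
17 = 1×11 + 6
11 = 1×6 + 5
6 = 1×5 + 1
5 = 5×1 + 0
gcd(797, 1768) = 1, so the inverse exists.
Back-substitute for 1:
1 = 1×6 − 1×5
  = −1×11 + 2×6
  = 2×17 − 3×11
  = −3×28 + 5×17
  = 5×73 − 13×28
  = −13×101 + 18×73
  = 18×174 − 31×101
  = −31×797 + 142×174
  = 142×1768 − 315×797
So 797⁻¹ ≡ −315 ≡ 1453 (mod 1768).

1453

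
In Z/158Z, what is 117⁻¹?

131

Run the extended Euclidean algorithm:
158 = 1×117 + 41
117 = 2×41 + 35
41 = 1×35 + 6
35 = 5×6 + 5
6 = 1×5 + 1
5 = 5×1 + 0
gcd(117, 158) = 1, so the inverse exists.
Bézout: 1 = 20×158 − 27×117.
So 117⁻¹ ≡ −27 ≡ 131 (mod 158).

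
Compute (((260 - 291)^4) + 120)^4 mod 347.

260 - 291 = -31 ≡ 316 (mod 347)
(316)^4 ≡ 154 (mod 347)
154 + 120 = 274
(274)^4 ≡ 108 (mod 347)

108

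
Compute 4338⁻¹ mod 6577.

6577 = 1·4338 + 2239
4338 = 1·2239 + 2099
2239 = 1·2099 + 140
2099 = 14·140 + 139
140 = 1·139 + 1
139 = 139·1 + 0
gcd(4338, 6577) = 1, so the inverse exists.
Back-substitute for 1:
1 = 1·140 − 1·139
  = −1·2099 + 15·140
  = 15·2239 − 16·2099
  = −16·4338 + 31·2239
  = 31·6577 − 47·4338
So 4338⁻¹ ≡ −47 ≡ 6530 (mod 6577).

6530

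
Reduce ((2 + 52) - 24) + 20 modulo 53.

50

2 + 52 = 54 ≡ 1 (mod 53)
1 - 24 = -23 ≡ 30 (mod 53)
30 + 20 = 50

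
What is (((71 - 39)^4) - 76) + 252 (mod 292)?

71 - 39 = 32
(32)^4 ≡ 4 (mod 292)
4 - 76 = -72 ≡ 220 (mod 292)
220 + 252 = 472 ≡ 180 (mod 292)

180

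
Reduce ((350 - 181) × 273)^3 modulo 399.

315

350 - 181 = 169
169 × 273 = 46137 ≡ 252 (mod 399)
(252)^3 ≡ 315 (mod 399)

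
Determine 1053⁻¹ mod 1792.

1792 = 1·1053 + 739
1053 = 1·739 + 314
739 = 2·314 + 111
314 = 2·111 + 92
111 = 1·92 + 19
92 = 4·19 + 16
19 = 1·16 + 3
16 = 5·3 + 1
3 = 3·1 + 0
gcd(1053, 1792) = 1, so the inverse exists.
Back-substitute for 1:
1 = 1·16 − 5·3
  = −5·19 + 6·16
  = 6·92 − 29·19
  = −29·111 + 35·92
  = 35·314 − 99·111
  = −99·739 + 233·314
  = 233·1053 − 332·739
  = −332·1792 + 565·1053
So 1053⁻¹ ≡ 565 (mod 1792).

565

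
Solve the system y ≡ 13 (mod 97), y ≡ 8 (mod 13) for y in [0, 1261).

97⁻¹ mod 13: 97*11 ≡ 1 (mod 13), so 97⁻¹ ≡ 11.
y = 13 + 97*((8 − 13)*11 mod 13) = 13 + 97*10 = 983.
Check: 983 mod 97 = 13, 983 mod 13 = 8. ✓

983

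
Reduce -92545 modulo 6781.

-92545 = -14*6781 + 2389, so -92545 ≡ 2389 (mod 6781).

2389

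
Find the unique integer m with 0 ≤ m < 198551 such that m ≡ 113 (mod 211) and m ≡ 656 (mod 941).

211⁻¹ mod 941: 211×388 ≡ 1 (mod 941), so 211⁻¹ ≡ 388.
m = 113 + 211×((656 − 113)×388 mod 941) = 113 + 211×841 = 177564.
Check: 177564 mod 211 = 113, 177564 mod 941 = 656. ✓

177564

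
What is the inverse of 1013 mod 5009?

984

5009 = 4×1013 + 957
1013 = 1×957 + 56
957 = 17×56 + 5
56 = 11×5 + 1
5 = 5×1 + 0
gcd(1013, 5009) = 1, so the inverse exists.
Bézout: 1 = −199×5009 + 984×1013.
So 1013⁻¹ ≡ 984 (mod 5009).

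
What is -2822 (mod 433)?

-2822 = -7·433 + 209, so -2822 ≡ 209 (mod 433).

209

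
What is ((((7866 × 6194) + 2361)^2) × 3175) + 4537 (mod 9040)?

1512

7866 × 6194 = 48722004 ≡ 5444 (mod 9040)
5444 + 2361 = 7805
(7805)^2 ≡ 6505 (mod 9040)
6505 × 3175 = 20653375 ≡ 6015 (mod 9040)
6015 + 4537 = 10552 ≡ 1512 (mod 9040)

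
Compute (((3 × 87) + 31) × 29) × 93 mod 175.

3 × 87 = 261 ≡ 86 (mod 175)
86 + 31 = 117
117 × 29 = 3393 ≡ 68 (mod 175)
68 × 93 = 6324 ≡ 24 (mod 175)

24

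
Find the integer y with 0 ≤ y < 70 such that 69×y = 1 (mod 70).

70 = 1*69 + 1
69 = 69*1 + 0
gcd(69, 70) = 1, so the inverse exists.
Bézout: 1 = 1*70 − 1*69.
So 69⁻¹ ≡ −1 ≡ 69 (mod 70).

69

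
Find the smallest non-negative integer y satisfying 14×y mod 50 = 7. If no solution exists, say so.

gcd(14, 50) = 2, and 2 does not divide 7.
So the congruence has no solution.

no solution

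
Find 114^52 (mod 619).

Using repeated squaring:
114^1 ≡ 114 (mod 619)
114^2 ≡ 114^2 = 12996 ≡ 616 (mod 619)
114^4 ≡ 616^2 = 379456 ≡ 9 (mod 619)
114^8 ≡ 9^2 = 81 (mod 619)
114^16 ≡ 81^2 = 6561 ≡ 371 (mod 619)
114^32 ≡ 371^2 = 137641 ≡ 223 (mod 619)
114^52 = 114^32 × 114^16 × 114^4 ≡ 223 × 371 × 9 (mod 619).
Accumulate the product:
223 × 371 = 82733 ≡ 406
406 × 9 = 3654 ≡ 559

559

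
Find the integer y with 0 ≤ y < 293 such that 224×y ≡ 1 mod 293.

276

By the extended Euclidean algorithm:
293 = 1·224 + 69
224 = 3·69 + 17
69 = 4·17 + 1
17 = 17·1 + 0
gcd(224, 293) = 1, so the inverse exists.
Bézout: 1 = 13·293 − 17·224.
So 224⁻¹ ≡ −17 ≡ 276 (mod 293).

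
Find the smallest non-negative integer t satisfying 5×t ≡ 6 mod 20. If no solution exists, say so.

gcd(5, 20) = 5, and 5 does not divide 6.
So the congruence has no solution.

no solution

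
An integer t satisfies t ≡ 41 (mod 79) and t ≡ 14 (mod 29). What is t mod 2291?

79⁻¹ mod 29: 79*18 ≡ 1 (mod 29), so 79⁻¹ ≡ 18.
t = 41 + 79*((14 − 41)*18 mod 29) = 41 + 79*7 = 594.
Check: 594 mod 79 = 41, 594 mod 29 = 14. ✓

594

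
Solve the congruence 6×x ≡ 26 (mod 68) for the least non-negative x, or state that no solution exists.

gcd(6, 68) = 2, and 2 | 26, so solutions exist.
Divide through by 2: 3×x ≡ 13 mod 34.
3⁻¹ ≡ 23 (mod 34).
x ≡ 23×13 ≡ 27 (mod 34).
The smallest non-negative solution is x = 27.

27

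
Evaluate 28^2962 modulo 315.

Compute successive squares:
2962 in binary is 101110010010, i.e. 2962 = 2048 + 512 + 256 + 128 + 16 + 2.
28^1 ≡ 28 (mod 315)
28^2 ≡ 28^2 = 784 ≡ 154 (mod 315)
28^4 ≡ 154^2 = 23716 ≡ 91 (mod 315)
28^8 ≡ 91^2 = 8281 ≡ 91 (mod 315)
28^16 ≡ 91^2 = 8281 ≡ 91 (mod 315)
28^32 ≡ 91^2 = 8281 ≡ 91 (mod 315)
28^64 ≡ 91^2 = 8281 ≡ 91 (mod 315)
28^128 ≡ 91^2 = 8281 ≡ 91 (mod 315)
28^256 ≡ 91^2 = 8281 ≡ 91 (mod 315)
28^512 ≡ 91^2 = 8281 ≡ 91 (mod 315)
28^1024 ≡ 91^2 = 8281 ≡ 91 (mod 315)
28^2048 ≡ 91^2 = 8281 ≡ 91 (mod 315)
28^2962 = 28^2048 · 28^512 · 28^256 · 28^128 · 28^16 · 28^2 ≡ 91 · 91 · 91 · 91 · 91 · 154 (mod 315).
Accumulate the product:
91 · 91 = 8281 ≡ 91
91 · 91 = 8281 ≡ 91
91 · 91 = 8281 ≡ 91
91 · 91 = 8281 ≡ 91
91 · 154 = 14014 ≡ 154

154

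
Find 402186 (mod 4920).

402186 = 81*4920 + 3666, so 402186 ≡ 3666 (mod 4920).

3666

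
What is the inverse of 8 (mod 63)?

Apply the Euclidean algorithm and back-substitute:
63 = 7×8 + 7
8 = 1×7 + 1
7 = 7×1 + 0
gcd(8, 63) = 1, so the inverse exists.
Back-substitute for 1:
1 = 1×8 − 1×7
  = −1×63 + 8×8
So 8⁻¹ ≡ 8 (mod 63).

8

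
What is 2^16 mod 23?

9

Using repeated squaring:
2^1 ≡ 2 (mod 23)
2^2 ≡ 2^2 = 4 (mod 23)
2^4 ≡ 4^2 = 16 (mod 23)
2^8 ≡ 16^2 = 256 ≡ 3 (mod 23)
2^16 ≡ 3^2 = 9 (mod 23)
So 2^16 ≡ 9 (mod 23).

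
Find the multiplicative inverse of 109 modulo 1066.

By the extended Euclidean algorithm:
1066 = 9×109 + 85
109 = 1×85 + 24
85 = 3×24 + 13
24 = 1×13 + 11
13 = 1×11 + 2
11 = 5×2 + 1
2 = 2×1 + 0
gcd(109, 1066) = 1, so the inverse exists.
Back-substitute for 1:
1 = 1×11 − 5×2
  = −5×13 + 6×11
  = 6×24 − 11×13
  = −11×85 + 39×24
  = 39×109 − 50×85
  = −50×1066 + 489×109
So 109⁻¹ ≡ 489 (mod 1066).

489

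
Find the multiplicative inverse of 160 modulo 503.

503 = 3·160 + 23
160 = 6·23 + 22
23 = 1·22 + 1
22 = 22·1 + 0
gcd(160, 503) = 1, so the inverse exists.
Bézout: 1 = 7·503 − 22·160.
So 160⁻¹ ≡ −22 ≡ 481 (mod 503).

481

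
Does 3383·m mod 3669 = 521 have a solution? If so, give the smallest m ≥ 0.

2782

gcd(3383, 3669) = 1, so a unique solution mod 3669 exists.
3383⁻¹ ≡ 449 (mod 3669).
m ≡ 449·521 ≡ 2782 (mod 3669).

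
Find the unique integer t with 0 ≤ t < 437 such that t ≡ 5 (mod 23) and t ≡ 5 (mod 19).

5

23⁻¹ mod 19: 23*5 ≡ 1 (mod 19), so 23⁻¹ ≡ 5.
t = 5 + 23*((5 − 5)*5 mod 19) = 5 + 23*0 = 5.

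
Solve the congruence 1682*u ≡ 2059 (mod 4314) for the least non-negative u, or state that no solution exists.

gcd(1682, 4314) = 2, and 2 does not divide 2059.
So the congruence has no solution.

no solution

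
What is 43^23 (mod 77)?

Compute successive squares:
43^1 ≡ 43 (mod 77)
43^2 ≡ 43^2 = 1849 ≡ 1 (mod 77)
43^4 ≡ 1^2 = 1 (mod 77)
43^8 ≡ 1^2 = 1 (mod 77)
43^16 ≡ 1^2 = 1 (mod 77)
43^23 = 43^16 * 43^4 * 43^2 * 43^1 ≡ 1 * 1 * 1 * 43 (mod 77).
Accumulate the product:
1 * 1 = 1
1 * 1 = 1
1 * 43 = 43

43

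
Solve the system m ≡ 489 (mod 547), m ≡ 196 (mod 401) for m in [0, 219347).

106060

547⁻¹ mod 401: 547×206 ≡ 1 (mod 401), so 547⁻¹ ≡ 206.
m = 489 + 547×((196 − 489)×206 mod 401) = 489 + 547×193 = 106060.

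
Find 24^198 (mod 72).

198 in binary is 11000110, i.e. 198 = 128 + 64 + 4 + 2.
24^1 ≡ 24 (mod 72)
24^2 ≡ 24^2 = 576 ≡ 0 (mod 72)
24^4 ≡ 0^2 = 0 (mod 72)
24^8 ≡ 0^2 = 0 (mod 72)
24^16 ≡ 0^2 = 0 (mod 72)
24^32 ≡ 0^2 = 0 (mod 72)
24^64 ≡ 0^2 = 0 (mod 72)
24^128 ≡ 0^2 = 0 (mod 72)
24^198 = 24^128 * 24^64 * 24^4 * 24^2 ≡ 0 * 0 * 0 * 0 (mod 72).
Accumulate the product:
0 * 0 = 0
0 * 0 = 0
0 * 0 = 0

0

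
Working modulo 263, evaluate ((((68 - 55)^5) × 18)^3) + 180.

68 - 55 = 13
(13)^5 ≡ 200 (mod 263)
200 × 18 = 3600 ≡ 181 (mod 263)
(181)^3 ≡ 143 (mod 263)
143 + 180 = 323 ≡ 60 (mod 263)

60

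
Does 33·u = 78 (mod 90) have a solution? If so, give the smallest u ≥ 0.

16

gcd(33, 90) = 3, and 3 | 78, so solutions exist.
Divide through by 3: 11·u ≡ 26 (mod 30).
11⁻¹ ≡ 11 (mod 30).
u ≡ 11·26 ≡ 16 (mod 30).
The smallest non-negative solution is u = 16.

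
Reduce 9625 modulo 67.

9625 = 143×67 + 44, so 9625 ≡ 44 (mod 67).

44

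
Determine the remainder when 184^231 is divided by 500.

484

Using repeated squaring:
231 in binary is 11100111, i.e. 231 = 128 + 64 + 32 + 4 + 2 + 1.
184^1 ≡ 184 (mod 500)
184^2 ≡ 184^2 = 33856 ≡ 356 (mod 500)
184^4 ≡ 356^2 = 126736 ≡ 236 (mod 500)
184^8 ≡ 236^2 = 55696 ≡ 196 (mod 500)
184^16 ≡ 196^2 = 38416 ≡ 416 (mod 500)
184^32 ≡ 416^2 = 173056 ≡ 56 (mod 500)
184^64 ≡ 56^2 = 3136 ≡ 136 (mod 500)
184^128 ≡ 136^2 = 18496 ≡ 496 (mod 500)
184^231 = 184^128 × 184^64 × 184^32 × 184^4 × 184^2 × 184^1 ≡ 496 × 136 × 56 × 236 × 356 × 184 (mod 500).
Accumulate the product:
496 × 136 = 67456 ≡ 456
456 × 56 = 25536 ≡ 36
36 × 236 = 8496 ≡ 496
496 × 356 = 176576 ≡ 76
76 × 184 = 13984 ≡ 484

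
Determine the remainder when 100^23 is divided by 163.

23 in binary is 10111, i.e. 23 = 16 + 4 + 2 + 1.
100^1 ≡ 100 (mod 163)
100^2 ≡ 100^2 = 10000 ≡ 57 (mod 163)
100^4 ≡ 57^2 = 3249 ≡ 152 (mod 163)
100^8 ≡ 152^2 = 23104 ≡ 121 (mod 163)
100^16 ≡ 121^2 = 14641 ≡ 134 (mod 163)
100^23 = 100^16 × 100^4 × 100^2 × 100^1 ≡ 134 × 152 × 57 × 100 (mod 163).
Accumulate the product:
134 × 152 = 20368 ≡ 156
156 × 57 = 8892 ≡ 90
90 × 100 = 9000 ≡ 35

35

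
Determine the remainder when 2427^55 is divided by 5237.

2427^1 ≡ 2427 (mod 5237)
2427^2 ≡ 2427^2 = 5890329 ≡ 3941 (mod 5237)
2427^4 ≡ 3941^2 = 15531481 ≡ 3776 (mod 5237)
2427^8 ≡ 3776^2 = 14258176 ≡ 3062 (mod 5237)
2427^16 ≡ 3062^2 = 9375844 ≡ 1614 (mod 5237)
2427^32 ≡ 1614^2 = 2604996 ≡ 2207 (mod 5237)
2427^55 = 2427^32 · 2427^16 · 2427^4 · 2427^2 · 2427^1 ≡ 2207 · 1614 · 3776 · 3941 · 2427 (mod 5237).
Accumulate the product:
2207 · 1614 = 3562098 ≡ 938
938 · 3776 = 3541888 ≡ 1676
1676 · 3941 = 6605116 ≡ 1259
1259 · 2427 = 3055593 ≡ 2422

2422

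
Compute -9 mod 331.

322

-9 = -1×331 + 322, so -9 ≡ 322 (mod 331).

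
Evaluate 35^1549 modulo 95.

35

1549 in binary is 11000001101, i.e. 1549 = 1024 + 512 + 8 + 4 + 1.
35^1 ≡ 35 (mod 95)
35^2 ≡ 35^2 = 1225 ≡ 85 (mod 95)
35^4 ≡ 85^2 = 7225 ≡ 5 (mod 95)
35^8 ≡ 5^2 = 25 (mod 95)
35^16 ≡ 25^2 = 625 ≡ 55 (mod 95)
35^32 ≡ 55^2 = 3025 ≡ 80 (mod 95)
35^64 ≡ 80^2 = 6400 ≡ 35 (mod 95)
35^128 ≡ 35^2 = 1225 ≡ 85 (mod 95)
35^256 ≡ 85^2 = 7225 ≡ 5 (mod 95)
35^512 ≡ 5^2 = 25 (mod 95)
35^1024 ≡ 25^2 = 625 ≡ 55 (mod 95)
35^1549 = 35^1024 × 35^512 × 35^8 × 35^4 × 35^1 ≡ 55 × 25 × 25 × 5 × 35 (mod 95).
Accumulate the product:
55 × 25 = 1375 ≡ 45
45 × 25 = 1125 ≡ 80
80 × 5 = 400 ≡ 20
20 × 35 = 700 ≡ 35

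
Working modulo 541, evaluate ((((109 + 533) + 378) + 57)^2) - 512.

109 + 533 = 642 ≡ 101 (mod 541)
101 + 378 = 479
479 + 57 = 536
(536)^2 ≡ 25 (mod 541)
25 - 512 = -487 ≡ 54 (mod 541)

54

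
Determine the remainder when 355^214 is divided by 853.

501

By square-and-multiply:
355^1 ≡ 355 (mod 853)
355^2 ≡ 355^2 = 126025 ≡ 634 (mod 853)
355^4 ≡ 634^2 = 401956 ≡ 193 (mod 853)
355^8 ≡ 193^2 = 37249 ≡ 570 (mod 853)
355^16 ≡ 570^2 = 324900 ≡ 760 (mod 853)
355^32 ≡ 760^2 = 577600 ≡ 119 (mod 853)
355^64 ≡ 119^2 = 14161 ≡ 513 (mod 853)
355^128 ≡ 513^2 = 263169 ≡ 445 (mod 853)
355^214 = 355^128 × 355^64 × 355^16 × 355^4 × 355^2 ≡ 445 × 513 × 760 × 193 × 634 (mod 853).
Accumulate the product:
445 × 513 = 228285 ≡ 534
534 × 760 = 405840 ≡ 665
665 × 193 = 128345 ≡ 395
395 × 634 = 250430 ≡ 501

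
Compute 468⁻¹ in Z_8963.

8963 = 19*468 + 71
468 = 6*71 + 42
71 = 1*42 + 29
42 = 1*29 + 13
29 = 2*13 + 3
13 = 4*3 + 1
3 = 3*1 + 0
gcd(468, 8963) = 1, so the inverse exists.
Bézout: 1 = −145*8963 + 2777*468.
So 468⁻¹ ≡ 2777 (mod 8963).

2777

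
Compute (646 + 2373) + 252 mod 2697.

646 + 2373 = 3019 ≡ 322 (mod 2697)
322 + 252 = 574

574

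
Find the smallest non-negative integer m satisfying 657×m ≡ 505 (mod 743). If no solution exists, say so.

141

gcd(657, 743) = 1, so a unique solution mod 743 exists.
657⁻¹ ≡ 527 (mod 743).
m ≡ 527×505 ≡ 141 (mod 743).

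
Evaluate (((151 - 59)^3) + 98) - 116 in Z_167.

116

151 - 59 = 92
(92)^3 ≡ 134 (mod 167)
134 + 98 = 232 ≡ 65 (mod 167)
65 - 116 = -51 ≡ 116 (mod 167)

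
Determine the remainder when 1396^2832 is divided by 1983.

1153

2832 in binary is 101100010000, i.e. 2832 = 2048 + 512 + 256 + 16.
1396^1 ≡ 1396 (mod 1983)
1396^2 ≡ 1396^2 = 1948816 ≡ 1510 (mod 1983)
1396^4 ≡ 1510^2 = 2280100 ≡ 1633 (mod 1983)
1396^8 ≡ 1633^2 = 2666689 ≡ 1537 (mod 1983)
1396^16 ≡ 1537^2 = 2362369 ≡ 616 (mod 1983)
1396^32 ≡ 616^2 = 379456 ≡ 703 (mod 1983)
1396^64 ≡ 703^2 = 494209 ≡ 442 (mod 1983)
1396^128 ≡ 442^2 = 195364 ≡ 1030 (mod 1983)
1396^256 ≡ 1030^2 = 1060900 ≡ 1978 (mod 1983)
1396^512 ≡ 1978^2 = 3912484 ≡ 25 (mod 1983)
1396^1024 ≡ 25^2 = 625 (mod 1983)
1396^2048 ≡ 625^2 = 390625 ≡ 1957 (mod 1983)
1396^2832 = 1396^2048 × 1396^512 × 1396^256 × 1396^16 ≡ 1957 × 25 × 1978 × 616 (mod 1983).
Accumulate the product:
1957 × 25 = 48925 ≡ 1333
1333 × 1978 = 2636674 ≡ 1267
1267 × 616 = 780472 ≡ 1153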